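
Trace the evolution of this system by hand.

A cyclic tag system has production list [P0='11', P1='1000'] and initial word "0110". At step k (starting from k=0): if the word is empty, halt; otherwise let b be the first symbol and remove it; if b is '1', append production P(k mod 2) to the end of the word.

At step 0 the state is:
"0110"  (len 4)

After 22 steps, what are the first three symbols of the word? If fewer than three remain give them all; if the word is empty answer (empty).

001

0) "0110"  (len 4)
1) "110"  (len 3)
2) "101000"  (len 6)
3) "0100011"  (len 7)
4) "100011"  (len 6)
5) "0001111"  (len 7)
6) "001111"  (len 6)
7) "01111"  (len 5)
8) "1111"  (len 4)
9) "11111"  (len 5)
10) "11111000"  (len 8)
11) "111100011"  (len 9)
12) "111000111000"  (len 12)
13) "1100011100011"  (len 13)
14) "1000111000111000"  (len 16)
15) "00011100011100011"  (len 17)
16) "0011100011100011"  (len 16)
17) "011100011100011"  (len 15)
18) "11100011100011"  (len 14)
19) "110001110001111"  (len 15)
20) "100011100011111000"  (len 18)
21) "0001110001111100011"  (len 19)
22) "001110001111100011"  (len 18)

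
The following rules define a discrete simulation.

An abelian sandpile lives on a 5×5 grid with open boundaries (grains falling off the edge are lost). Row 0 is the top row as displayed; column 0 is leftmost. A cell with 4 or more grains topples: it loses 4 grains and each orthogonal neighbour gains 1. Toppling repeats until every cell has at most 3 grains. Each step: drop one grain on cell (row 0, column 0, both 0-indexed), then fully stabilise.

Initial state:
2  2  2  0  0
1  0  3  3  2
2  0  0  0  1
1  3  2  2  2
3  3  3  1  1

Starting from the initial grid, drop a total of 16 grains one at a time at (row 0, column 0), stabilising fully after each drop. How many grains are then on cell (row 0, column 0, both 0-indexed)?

0

[0] 2  2  2  0  0
1  0  3  3  2
2  0  0  0  1
1  3  2  2  2
3  3  3  1  1
[1] 3  2  2  0  0
1  0  3  3  2
2  0  0  0  1
1  3  2  2  2
3  3  3  1  1
[2] 0  3  2  0  0
2  0  3  3  2
2  0  0  0  1
1  3  2  2  2
3  3  3  1  1
[3] 1  3  2  0  0
2  0  3  3  2
2  0  0  0  1
1  3  2  2  2
3  3  3  1  1
[4] 2  3  2  0  0
2  0  3  3  2
2  0  0  0  1
1  3  2  2  2
3  3  3  1  1
[5] 3  3  2  0  0
2  0  3  3  2
2  0  0  0  1
1  3  2  2  2
3  3  3  1  1
[6] 1  0  3  0  0
3  1  3  3  2
2  0  0  0  1
1  3  2  2  2
3  3  3  1  1
[7] 2  0  3  0  0
3  1  3  3  2
2  0  0  0  1
1  3  2  2  2
3  3  3  1  1
[8] 3  0  3  0  0
3  1  3  3  2
2  0  0  0  1
1  3  2  2  2
3  3  3  1  1
[9] 1  1  3  0  0
0  2  3  3  2
3  0  0  0  1
1  3  2  2  2
3  3  3  1  1
[10] 2  1  3  0  0
0  2  3  3  2
3  0  0  0  1
1  3  2  2  2
3  3  3  1  1
[11] 3  1  3  0  0
0  2  3  3  2
3  0  0  0  1
1  3  2  2  2
3  3  3  1  1
[12] 0  2  3  0  0
1  2  3  3  2
3  0  0  0  1
1  3  2  2  2
3  3  3  1  1
[13] 1  2  3  0  0
1  2  3  3  2
3  0  0  0  1
1  3  2  2  2
3  3  3  1  1
[14] 2  2  3  0  0
1  2  3  3  2
3  0  0  0  1
1  3  2  2  2
3  3  3  1  1
[15] 3  2  3  0  0
1  2  3  3  2
3  0  0  0  1
1  3  2  2  2
3  3  3  1  1
[16] 0  3  3  0  0
2  2  3  3  2
3  0  0  0  1
1  3  2  2  2
3  3  3  1  1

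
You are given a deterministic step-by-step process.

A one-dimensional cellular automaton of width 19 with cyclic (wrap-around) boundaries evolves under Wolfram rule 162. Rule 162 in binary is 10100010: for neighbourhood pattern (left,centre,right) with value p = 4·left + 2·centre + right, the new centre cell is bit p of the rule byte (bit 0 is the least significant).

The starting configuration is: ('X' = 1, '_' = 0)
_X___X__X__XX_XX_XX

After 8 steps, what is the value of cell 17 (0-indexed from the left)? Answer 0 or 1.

0) _X___X__X__XX_XX_XX
1) X___X__X__X__X__X__
2) ___X__X__X__X__X__X
3) __X__X__X__X__X__X_
4) _X__X__X__X__X__X__
5) X__X__X__X__X__X___
6) __X__X__X__X__X___X
7) _X__X__X__X__X___X_
8) X__X__X__X__X___X__

0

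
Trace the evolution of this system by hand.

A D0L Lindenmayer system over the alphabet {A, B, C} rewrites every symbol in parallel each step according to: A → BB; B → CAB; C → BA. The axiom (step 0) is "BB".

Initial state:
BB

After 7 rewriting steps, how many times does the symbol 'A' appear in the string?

0) BB
1) CABCAB
2) BABBCABBABBCAB
3) CABBBCABCABBABBCABCABBBCABCABBABBCAB
4) BABBCABCABCABBABBCABBABBCABCABBBCABCABBABBCABBABBCABCABCABBABBCABBABBCABCABBBCABCABBABBCAB
5) CABBBCABCABBABBCABBABBCABBABBCABCABBBCABCABBABBCABCABBBCAB…CABCABBABBCABBABBCABCABCABBABBCABBABBCABCABBBCABCABBABBCAB  (len 226)
6) BABBCABCABCABBABBCABBABBCABCABBBCABCABBABBCABCABBBCABCABBA…CABCABBABBCABBABBCABCABCABBABBCABBABBCABCABBBCABCABBABBCAB  (len 568)
7) CABBBCABCABBABBCABBABBCABBABBCABCABBBCABCABBABBCABCABBBCAB…CABCABBABBCABBABBCABCABCABBABBCABBABBCABCABBBCABCABBABBCAB  (len 1426)

406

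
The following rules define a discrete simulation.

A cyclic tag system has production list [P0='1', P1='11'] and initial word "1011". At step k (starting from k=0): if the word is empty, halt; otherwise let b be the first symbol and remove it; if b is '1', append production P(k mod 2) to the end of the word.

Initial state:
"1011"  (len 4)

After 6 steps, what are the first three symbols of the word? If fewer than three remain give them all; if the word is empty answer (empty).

0) "1011"  (len 4)
1) "0111"  (len 4)
2) "111"  (len 3)
3) "111"  (len 3)
4) "1111"  (len 4)
5) "1111"  (len 4)
6) "11111"  (len 5)

111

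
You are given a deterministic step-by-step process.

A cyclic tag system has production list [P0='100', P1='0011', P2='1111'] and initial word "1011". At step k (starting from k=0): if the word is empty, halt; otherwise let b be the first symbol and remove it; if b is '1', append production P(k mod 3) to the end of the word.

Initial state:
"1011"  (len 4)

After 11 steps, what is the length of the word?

22

k=0  "1011"  (len 4)
k=1  "011100"  (len 6)
k=2  "11100"  (len 5)
k=3  "11001111"  (len 8)
k=4  "1001111100"  (len 10)
k=5  "0011111000011"  (len 13)
k=6  "011111000011"  (len 12)
k=7  "11111000011"  (len 11)
k=8  "11110000110011"  (len 14)
k=9  "11100001100111111"  (len 17)
k=10  "1100001100111111100"  (len 19)
k=11  "1000011001111111000011"  (len 22)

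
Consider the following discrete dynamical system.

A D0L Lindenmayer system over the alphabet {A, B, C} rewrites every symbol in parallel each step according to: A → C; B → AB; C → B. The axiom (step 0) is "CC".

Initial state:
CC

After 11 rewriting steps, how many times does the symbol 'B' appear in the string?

step 0: CC
step 1: BB
step 2: ABAB
step 3: CABCAB
step 4: BCABBCAB
step 5: ABBCABABBCAB
step 6: CABABBCABCABABBCAB
step 7: BCABCABABBCABBCABCABABBCAB
step 8: ABBCABBCABCABABBCABABBCABBCABCABABBCAB
step 9: CABABBCABABBCABBCABCABABBCABCABABBCABABBCABBCABCABABBCAB
step 10: BCABCABABBCABCABABBCABABBCABBCABCABABBCABBCABCABABBCABCABABBCABABBCABBCABCABABBCAB
step 11: ABBCABBCABCABABBCABBCABCABABBCABCABABBCABABBCABBCABCABABBCABABBCABBCABCABABBCABBCABCABABBCABCABABBCABABBCABBCABCABABBCAB

56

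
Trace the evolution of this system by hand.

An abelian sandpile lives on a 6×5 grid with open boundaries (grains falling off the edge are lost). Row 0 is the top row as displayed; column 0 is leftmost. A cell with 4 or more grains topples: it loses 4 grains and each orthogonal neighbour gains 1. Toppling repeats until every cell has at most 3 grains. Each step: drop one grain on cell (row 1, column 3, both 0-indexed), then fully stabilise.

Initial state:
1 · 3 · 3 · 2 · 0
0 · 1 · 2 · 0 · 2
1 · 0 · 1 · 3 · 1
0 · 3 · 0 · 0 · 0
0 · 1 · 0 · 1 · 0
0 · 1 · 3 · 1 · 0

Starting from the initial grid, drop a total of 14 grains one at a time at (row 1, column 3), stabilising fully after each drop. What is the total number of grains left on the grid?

40

[0] 1 · 3 · 3 · 2 · 0
0 · 1 · 2 · 0 · 2
1 · 0 · 1 · 3 · 1
0 · 3 · 0 · 0 · 0
0 · 1 · 0 · 1 · 0
0 · 1 · 3 · 1 · 0
[1] 1 · 3 · 3 · 2 · 0
0 · 1 · 2 · 1 · 2
1 · 0 · 1 · 3 · 1
0 · 3 · 0 · 0 · 0
0 · 1 · 0 · 1 · 0
0 · 1 · 3 · 1 · 0
[2] 1 · 3 · 3 · 2 · 0
0 · 1 · 2 · 2 · 2
1 · 0 · 1 · 3 · 1
0 · 3 · 0 · 0 · 0
0 · 1 · 0 · 1 · 0
0 · 1 · 3 · 1 · 0
[3] 1 · 3 · 3 · 2 · 0
0 · 1 · 2 · 3 · 2
1 · 0 · 1 · 3 · 1
0 · 3 · 0 · 0 · 0
0 · 1 · 0 · 1 · 0
0 · 1 · 3 · 1 · 0
[4] 1 · 3 · 3 · 3 · 0
0 · 1 · 3 · 1 · 3
1 · 0 · 2 · 0 · 2
0 · 3 · 0 · 1 · 0
0 · 1 · 0 · 1 · 0
0 · 1 · 3 · 1 · 0
[5] 1 · 3 · 3 · 3 · 0
0 · 1 · 3 · 2 · 3
1 · 0 · 2 · 0 · 2
0 · 3 · 0 · 1 · 0
0 · 1 · 0 · 1 · 0
0 · 1 · 3 · 1 · 0
[6] 1 · 3 · 3 · 3 · 0
0 · 1 · 3 · 3 · 3
1 · 0 · 2 · 0 · 2
0 · 3 · 0 · 1 · 0
0 · 1 · 0 · 1 · 0
0 · 1 · 3 · 1 · 0
[7] 2 · 0 · 2 · 1 · 2
0 · 3 · 1 · 3 · 0
1 · 0 · 3 · 1 · 3
0 · 3 · 0 · 1 · 0
0 · 1 · 0 · 1 · 0
0 · 1 · 3 · 1 · 0
[8] 2 · 0 · 2 · 2 · 2
0 · 3 · 2 · 0 · 1
1 · 0 · 3 · 2 · 3
0 · 3 · 0 · 1 · 0
0 · 1 · 0 · 1 · 0
0 · 1 · 3 · 1 · 0
[9] 2 · 0 · 2 · 2 · 2
0 · 3 · 2 · 1 · 1
1 · 0 · 3 · 2 · 3
0 · 3 · 0 · 1 · 0
0 · 1 · 0 · 1 · 0
0 · 1 · 3 · 1 · 0
[10] 2 · 0 · 2 · 2 · 2
0 · 3 · 2 · 2 · 1
1 · 0 · 3 · 2 · 3
0 · 3 · 0 · 1 · 0
0 · 1 · 0 · 1 · 0
0 · 1 · 3 · 1 · 0
[11] 2 · 0 · 2 · 2 · 2
0 · 3 · 2 · 3 · 1
1 · 0 · 3 · 2 · 3
0 · 3 · 0 · 1 · 0
0 · 1 · 0 · 1 · 0
0 · 1 · 3 · 1 · 0
[12] 2 · 0 · 2 · 3 · 2
0 · 3 · 3 · 0 · 2
1 · 0 · 3 · 3 · 3
0 · 3 · 0 · 1 · 0
0 · 1 · 0 · 1 · 0
0 · 1 · 3 · 1 · 0
[13] 2 · 0 · 2 · 3 · 2
0 · 3 · 3 · 1 · 2
1 · 0 · 3 · 3 · 3
0 · 3 · 0 · 1 · 0
0 · 1 · 0 · 1 · 0
0 · 1 · 3 · 1 · 0
[14] 2 · 0 · 2 · 3 · 2
0 · 3 · 3 · 2 · 2
1 · 0 · 3 · 3 · 3
0 · 3 · 0 · 1 · 0
0 · 1 · 0 · 1 · 0
0 · 1 · 3 · 1 · 0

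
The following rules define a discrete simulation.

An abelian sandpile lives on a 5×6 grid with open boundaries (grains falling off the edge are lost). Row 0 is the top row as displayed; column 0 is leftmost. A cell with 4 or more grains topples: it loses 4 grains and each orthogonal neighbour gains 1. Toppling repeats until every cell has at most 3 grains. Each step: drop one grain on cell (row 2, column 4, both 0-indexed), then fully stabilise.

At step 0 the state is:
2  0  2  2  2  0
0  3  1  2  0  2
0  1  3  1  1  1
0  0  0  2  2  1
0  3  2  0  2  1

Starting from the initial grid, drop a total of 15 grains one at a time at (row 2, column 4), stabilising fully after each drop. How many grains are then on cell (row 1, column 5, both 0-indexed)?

t=0: 2  0  2  2  2  0
0  3  1  2  0  2
0  1  3  1  1  1
0  0  0  2  2  1
0  3  2  0  2  1
t=1: 2  0  2  2  2  0
0  3  1  2  0  2
0  1  3  1  2  1
0  0  0  2  2  1
0  3  2  0  2  1
t=2: 2  0  2  2  2  0
0  3  1  2  0  2
0  1  3  1  3  1
0  0  0  2  2  1
0  3  2  0  2  1
t=3: 2  0  2  2  2  0
0  3  1  2  1  2
0  1  3  2  0  2
0  0  0  2  3  1
0  3  2  0  2  1
t=4: 2  0  2  2  2  0
0  3  1  2  1  2
0  1  3  2  1  2
0  0  0  2  3  1
0  3  2  0  2  1
t=5: 2  0  2  2  2  0
0  3  1  2  1  2
0  1  3  2  2  2
0  0  0  2  3  1
0  3  2  0  2  1
t=6: 2  0  2  2  2  0
0  3  1  2  1  2
0  1  3  2  3  2
0  0  0  2  3  1
0  3  2  0  2  1
t=7: 2  0  2  2  2  0
0  3  1  2  2  2
0  1  3  3  1  3
0  0  0  3  0  2
0  3  2  0  3  1
t=8: 2  0  2  2  2  0
0  3  1  2  2  2
0  1  3  3  2  3
0  0  0  3  0  2
0  3  2  0  3  1
t=9: 2  0  2  2  2  0
0  3  1  2  2  2
0  1  3  3  3  3
0  0  0  3  0  2
0  3  2  0  3  1
t=10: 2  0  2  2  2  0
0  3  2  3  3  3
0  2  0  2  2  0
0  0  2  0  2  3
0  3  2  1  3  1
t=11: 2  0  2  2  2  0
0  3  2  3  3  3
0  2  0  2  3  0
0  0  2  0  2  3
0  3  2  1  3  1
t=12: 2  0  2  3  3  1
0  3  3  1  2  0
0  2  1  0  2  2
0  0  2  1  3  3
0  3  2  1  3  1
t=13: 2  0  2  3  3  1
0  3  3  1  2  0
0  2  1  0  3  2
0  0  2  1  3  3
0  3  2  1  3  1
t=14: 2  0  2  3  3  1
0  3  3  1  3  1
0  2  1  1  2  0
0  0  2  2  2  1
0  3  2  2  0  3
t=15: 2  0  2  3  3  1
0  3  3  1  3  1
0  2  1  1  3  0
0  0  2  2  2  1
0  3  2  2  0  3

1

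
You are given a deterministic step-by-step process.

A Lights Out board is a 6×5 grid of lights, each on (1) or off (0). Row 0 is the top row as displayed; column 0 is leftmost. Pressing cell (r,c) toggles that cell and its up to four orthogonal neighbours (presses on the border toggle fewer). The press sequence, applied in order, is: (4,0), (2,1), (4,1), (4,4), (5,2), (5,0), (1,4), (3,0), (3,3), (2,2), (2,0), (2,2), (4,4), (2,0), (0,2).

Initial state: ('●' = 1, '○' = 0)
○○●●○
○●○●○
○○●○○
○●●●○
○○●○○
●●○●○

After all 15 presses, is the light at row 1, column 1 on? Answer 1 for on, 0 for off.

t=0: ○○●●○
○●○●○
○○●○○
○●●●○
○○●○○
●●○●○
t=1: ○○●●○
○●○●○
○○●○○
●●●●○
●●●○○
○●○●○
t=2: ○○●●○
○○○●○
●●○○○
●○●●○
●●●○○
○●○●○
t=3: ○○●●○
○○○●○
●●○○○
●●●●○
○○○○○
○○○●○
t=4: ○○●●○
○○○●○
●●○○○
●●●●●
○○○●●
○○○●●
t=5: ○○●●○
○○○●○
●●○○○
●●●●●
○○●●●
○●●○●
t=6: ○○●●○
○○○●○
●●○○○
●●●●●
●○●●●
●○●○●
t=7: ○○●●●
○○○○●
●●○○●
●●●●●
●○●●●
●○●○●
t=8: ○○●●●
○○○○●
○●○○●
○○●●●
○○●●●
●○●○●
t=9: ○○●●●
○○○○●
○●○●●
○○○○○
○○●○●
●○●○●
t=10: ○○●●●
○○●○●
○○●○●
○○●○○
○○●○●
●○●○●
t=11: ○○●●●
●○●○●
●●●○●
●○●○○
○○●○●
●○●○●
t=12: ○○●●●
●○○○●
●○○●●
●○○○○
○○●○●
●○●○●
t=13: ○○●●●
●○○○●
●○○●●
●○○○●
○○●●○
●○●○○
t=14: ○○●●●
○○○○●
○●○●●
○○○○●
○○●●○
●○●○○
t=15: ○●○○●
○○●○●
○●○●●
○○○○●
○○●●○
●○●○○

0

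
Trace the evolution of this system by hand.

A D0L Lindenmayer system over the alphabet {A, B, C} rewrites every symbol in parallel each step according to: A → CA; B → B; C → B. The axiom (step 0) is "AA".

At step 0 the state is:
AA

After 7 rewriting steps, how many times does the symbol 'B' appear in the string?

0) AA
1) CACA
2) BCABCA
3) BBCABBCA
4) BBBCABBBCA
5) BBBBCABBBBCA
6) BBBBBCABBBBBCA
7) BBBBBBCABBBBBBCA

12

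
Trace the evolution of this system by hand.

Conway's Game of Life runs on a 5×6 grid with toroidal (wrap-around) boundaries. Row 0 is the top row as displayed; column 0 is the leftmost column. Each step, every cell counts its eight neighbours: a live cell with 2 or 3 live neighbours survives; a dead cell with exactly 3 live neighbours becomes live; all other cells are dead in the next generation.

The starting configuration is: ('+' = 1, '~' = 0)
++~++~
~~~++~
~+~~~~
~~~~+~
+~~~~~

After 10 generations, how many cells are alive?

0) ++~++~
~~~++~
~+~~~~
~~~~+~
+~~~~~
1) +++++~
++~+++
~~~++~
~~~~~~
++~++~
2) ~~~~~~
~~~~~~
+~++~~
~~+~~+
+~~~+~
3) ~~~~~~
~~~~~~
~+++~~
+~+~++
~~~~~+
4) ~~~~~~
~~+~~~
++++++
+~+~++
+~~~++
5) ~~~~~+
+~+~++
~~~~~~
~~+~~~
++~++~
6) ~~+~~~
+~~~++
~+~+~+
~+++~~
++++++
7) ~~+~~~
++++++
~+~+~+
~~~~~~
+~~~++
8) ~~+~~~
~~~~~+
~+~+~+
~~~~~~
~~~~~+
9) ~~~~~~
+~+~+~
+~~~+~
+~~~+~
~~~~~~
10) ~~~~~~
~+~+~~
+~~~+~
~~~~~~
~~~~~~

4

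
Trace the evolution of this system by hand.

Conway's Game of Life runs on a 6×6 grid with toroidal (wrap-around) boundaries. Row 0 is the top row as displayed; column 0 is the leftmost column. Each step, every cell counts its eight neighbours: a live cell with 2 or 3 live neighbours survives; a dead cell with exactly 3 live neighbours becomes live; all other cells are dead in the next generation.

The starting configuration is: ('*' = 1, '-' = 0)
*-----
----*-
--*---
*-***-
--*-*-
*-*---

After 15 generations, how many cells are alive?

k=0  *-----
----*-
--*---
*-***-
--*-*-
*-*---
k=1  -*---*
------
-**-**
--*-**
--*-*-
---*-*
k=2  *---*-
-**-**
***-**
*-*---
--*---
*-**-*
k=3  ------
--*---
----*-
*-*---
*-*--*
*-****
k=4  -**-**
------
-*-*--
*--*--
--*---
*-***-
k=5  ***-**
**-**-
--*---
-*-*--
--*-**
*---*-
k=6  --*---
----*-
*---*-
-*-**-
***-**
--*---
k=7  ---*--
---*-*
----*-
------
*---**
*-*--*
k=8  *-**-*
---*--
----*-
----*-
**--*-
**-*--
k=9  *--*-*
--**-*
---**-
---**-
*****-
---*--
k=10  *--*-*
*-*--*
-----*
-*----
-*---*
------
k=11  **--**
-*----
-*---*
------
*-----
----**
k=12  -*--*-
-**-*-
*-----
*-----
-----*
-*--*-
k=13  **--**
****-*
*----*
*----*
*----*
*---**
k=14  ------
--**--
--*---
-*--*-
-*----
------
k=15  ------
--**--
-**---
-**---
------
------

6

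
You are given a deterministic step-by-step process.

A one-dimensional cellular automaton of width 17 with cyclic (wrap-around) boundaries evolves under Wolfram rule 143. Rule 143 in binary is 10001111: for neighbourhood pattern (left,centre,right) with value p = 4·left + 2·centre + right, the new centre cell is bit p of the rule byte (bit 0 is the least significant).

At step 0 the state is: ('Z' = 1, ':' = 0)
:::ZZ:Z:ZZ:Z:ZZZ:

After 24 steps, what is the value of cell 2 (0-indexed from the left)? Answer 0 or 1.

t=0: :::ZZ:Z:ZZ:Z:ZZZ:
t=1: ZZZZ::Z:Z::Z:ZZ::
t=2: ZZZ::ZZ:Z:ZZ:Z::Z
t=3: ZZ::ZZ::Z:Z::Z:ZZ
t=4: Z::ZZ::ZZ:Z:ZZ:ZZ
t=5: ::ZZ::ZZ::Z:Z::ZZ
t=6: :ZZ::ZZ::ZZ:Z:ZZ:
t=7: ZZ::ZZ::ZZ::Z:Z::
t=8: Z::ZZ::ZZ::ZZ:Z:Z
t=9: ::ZZ::ZZ::ZZ::Z:Z
t=10: :ZZ::ZZ::ZZ::ZZ:Z
t=11: :Z::ZZ::ZZ::ZZ::Z
t=12: :Z:ZZ::ZZ::ZZ::ZZ
t=13: :Z:Z::ZZ::ZZ::ZZ:
t=14: ZZ:Z:ZZ::ZZ::ZZ::
t=15: Z::Z:Z::ZZ::ZZ::Z
t=16: ::ZZ:Z:ZZ::ZZ::ZZ
t=17: :ZZ::Z:Z::ZZ::ZZ:
t=18: ZZ::ZZ:Z:ZZ::ZZ::
t=19: Z::ZZ::Z:Z::ZZ::Z
t=20: ::ZZ::ZZ:Z:ZZ::ZZ
t=21: :ZZ::ZZ::Z:Z::ZZ:
t=22: ZZ::ZZ::ZZ:Z:ZZ::
t=23: Z::ZZ::ZZ::Z:Z::Z
t=24: ::ZZ::ZZ::ZZ:Z:ZZ

1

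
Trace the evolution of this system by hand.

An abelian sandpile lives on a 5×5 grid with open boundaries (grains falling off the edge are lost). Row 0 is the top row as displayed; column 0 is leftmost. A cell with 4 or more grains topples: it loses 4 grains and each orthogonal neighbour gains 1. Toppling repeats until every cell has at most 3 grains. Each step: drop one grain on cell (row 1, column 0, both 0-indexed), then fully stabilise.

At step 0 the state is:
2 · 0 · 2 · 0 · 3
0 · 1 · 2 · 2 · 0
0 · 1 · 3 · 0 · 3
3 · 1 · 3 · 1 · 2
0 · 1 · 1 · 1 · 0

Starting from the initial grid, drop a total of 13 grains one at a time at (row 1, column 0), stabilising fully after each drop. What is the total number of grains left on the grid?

t=0: 2 · 0 · 2 · 0 · 3
0 · 1 · 2 · 2 · 0
0 · 1 · 3 · 0 · 3
3 · 1 · 3 · 1 · 2
0 · 1 · 1 · 1 · 0
t=1: 2 · 0 · 2 · 0 · 3
1 · 1 · 2 · 2 · 0
0 · 1 · 3 · 0 · 3
3 · 1 · 3 · 1 · 2
0 · 1 · 1 · 1 · 0
t=2: 2 · 0 · 2 · 0 · 3
2 · 1 · 2 · 2 · 0
0 · 1 · 3 · 0 · 3
3 · 1 · 3 · 1 · 2
0 · 1 · 1 · 1 · 0
t=3: 2 · 0 · 2 · 0 · 3
3 · 1 · 2 · 2 · 0
0 · 1 · 3 · 0 · 3
3 · 1 · 3 · 1 · 2
0 · 1 · 1 · 1 · 0
t=4: 3 · 0 · 2 · 0 · 3
0 · 2 · 2 · 2 · 0
1 · 1 · 3 · 0 · 3
3 · 1 · 3 · 1 · 2
0 · 1 · 1 · 1 · 0
t=5: 3 · 0 · 2 · 0 · 3
1 · 2 · 2 · 2 · 0
1 · 1 · 3 · 0 · 3
3 · 1 · 3 · 1 · 2
0 · 1 · 1 · 1 · 0
t=6: 3 · 0 · 2 · 0 · 3
2 · 2 · 2 · 2 · 0
1 · 1 · 3 · 0 · 3
3 · 1 · 3 · 1 · 2
0 · 1 · 1 · 1 · 0
t=7: 3 · 0 · 2 · 0 · 3
3 · 2 · 2 · 2 · 0
1 · 1 · 3 · 0 · 3
3 · 1 · 3 · 1 · 2
0 · 1 · 1 · 1 · 0
t=8: 0 · 1 · 2 · 0 · 3
1 · 3 · 2 · 2 · 0
2 · 1 · 3 · 0 · 3
3 · 1 · 3 · 1 · 2
0 · 1 · 1 · 1 · 0
t=9: 0 · 1 · 2 · 0 · 3
2 · 3 · 2 · 2 · 0
2 · 1 · 3 · 0 · 3
3 · 1 · 3 · 1 · 2
0 · 1 · 1 · 1 · 0
t=10: 0 · 1 · 2 · 0 · 3
3 · 3 · 2 · 2 · 0
2 · 1 · 3 · 0 · 3
3 · 1 · 3 · 1 · 2
0 · 1 · 1 · 1 · 0
t=11: 1 · 2 · 2 · 0 · 3
1 · 0 · 3 · 2 · 0
3 · 2 · 3 · 0 · 3
3 · 1 · 3 · 1 · 2
0 · 1 · 1 · 1 · 0
t=12: 1 · 2 · 2 · 0 · 3
2 · 0 · 3 · 2 · 0
3 · 2 · 3 · 0 · 3
3 · 1 · 3 · 1 · 2
0 · 1 · 1 · 1 · 0
t=13: 1 · 2 · 2 · 0 · 3
3 · 0 · 3 · 2 · 0
3 · 2 · 3 · 0 · 3
3 · 1 · 3 · 1 · 2
0 · 1 · 1 · 1 · 0

40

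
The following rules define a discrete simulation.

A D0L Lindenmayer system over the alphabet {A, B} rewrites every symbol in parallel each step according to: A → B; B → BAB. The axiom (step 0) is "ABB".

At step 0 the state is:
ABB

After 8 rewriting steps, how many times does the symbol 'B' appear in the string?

2378

0) ABB
1) BBABBAB
2) BABBABBBABBABBBAB
3) BABBBABBABBBABBABBABBBABBABBBABBABBABBBAB
4) BABBBABBABBABBBABBABBBABBABBABBBABBABBBABBABBBABBABBABBBABBABBBABBABBABBBABBABBBABBABBBABBABBABBBAB
5) BABBBABBABBABBBABBABBBABBABBBABBABBABBBABBABBBABBABBABBBAB…BABBBABBABBABBBABBABBBABBABBABBBABBABBBABBABBBABBABBABBBAB  (len 239)
6) BABBBABBABBABBBABBABBBABBABBBABBABBABBBABBABBBABBABBABBBAB…BABBBABBABBABBBABBABBBABBABBABBBABBABBBABBABBBABBABBABBBAB  (len 577)
7) BABBBABBABBABBBABBABBBABBABBBABBABBABBBABBABBBABBABBABBBAB…BABBBABBABBABBBABBABBBABBABBABBBABBABBBABBABBBABBABBABBBAB  (len 1393)
8) BABBBABBABBABBBABBABBBABBABBBABBABBABBBABBABBBABBABBABBBAB…BABBBABBABBABBBABBABBBABBABBABBBABBABBBABBABBBABBABBABBBAB  (len 3363)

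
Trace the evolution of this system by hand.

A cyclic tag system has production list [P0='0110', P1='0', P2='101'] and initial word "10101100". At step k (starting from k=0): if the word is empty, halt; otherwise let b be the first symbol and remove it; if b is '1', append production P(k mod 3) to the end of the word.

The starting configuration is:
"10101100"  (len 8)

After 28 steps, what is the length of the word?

k=0  "10101100"  (len 8)
k=1  "01011000110"  (len 11)
k=2  "1011000110"  (len 10)
k=3  "011000110101"  (len 12)
k=4  "11000110101"  (len 11)
k=5  "10001101010"  (len 11)
k=6  "0001101010101"  (len 13)
k=7  "001101010101"  (len 12)
k=8  "01101010101"  (len 11)
k=9  "1101010101"  (len 10)
k=10  "1010101010110"  (len 13)
k=11  "0101010101100"  (len 13)
k=12  "101010101100"  (len 12)
k=13  "010101011000110"  (len 15)
k=14  "10101011000110"  (len 14)
k=15  "0101011000110101"  (len 16)
k=16  "101011000110101"  (len 15)
k=17  "010110001101010"  (len 15)
k=18  "10110001101010"  (len 14)
k=19  "01100011010100110"  (len 17)
k=20  "1100011010100110"  (len 16)
k=21  "100011010100110101"  (len 18)
k=22  "000110101001101010110"  (len 21)
k=23  "00110101001101010110"  (len 20)
k=24  "0110101001101010110"  (len 19)
k=25  "110101001101010110"  (len 18)
k=26  "101010011010101100"  (len 18)
k=27  "01010011010101100101"  (len 20)
k=28  "1010011010101100101"  (len 19)

19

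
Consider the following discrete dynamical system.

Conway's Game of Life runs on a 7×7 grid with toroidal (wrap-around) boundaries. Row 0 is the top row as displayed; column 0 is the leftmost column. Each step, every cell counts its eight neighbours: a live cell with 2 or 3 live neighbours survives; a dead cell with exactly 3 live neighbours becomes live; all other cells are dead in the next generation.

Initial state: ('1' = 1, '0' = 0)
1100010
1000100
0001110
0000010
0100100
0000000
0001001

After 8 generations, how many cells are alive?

k=0  1100010
1000100
0001110
0000010
0100100
0000000
0001001
k=1  1100110
1101000
0001011
0001010
0000000
0000000
1000001
k=2  0010110
0101000
1001011
0000011
0000000
0000000
1100011
k=3  0011110
1101000
1010010
1000110
0000000
1000001
1100111
k=4  0000000
1000010
1011010
0100110
1000010
0100000
0110000
k=5  0100000
0100100
1011010
1111010
1100111
1110000
0110000
k=6  1100000
1101100
1000010
0000000
0000110
0001010
0000000
k=7  1110000
0010100
1100101
0000111
0000110
0000010
0000000
k=8  0111000
0010011
1100101
0001000
0000000
0000110
0100000

14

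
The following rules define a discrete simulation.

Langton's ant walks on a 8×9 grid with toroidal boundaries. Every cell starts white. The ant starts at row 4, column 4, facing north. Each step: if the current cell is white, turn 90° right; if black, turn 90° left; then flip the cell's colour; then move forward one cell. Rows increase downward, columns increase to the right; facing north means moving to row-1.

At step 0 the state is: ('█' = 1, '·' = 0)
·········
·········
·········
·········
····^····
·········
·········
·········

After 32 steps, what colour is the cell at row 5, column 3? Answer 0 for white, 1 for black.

[0] ·········
·········
·········
·········
····^····
·········
·········
·········
[1] ·········
·········
·········
·········
····█>···
·········
·········
·········
[2] ·········
·········
·········
·········
····██···
·····v···
·········
·········
[3] ·········
·········
·········
·········
····██···
····<█···
·········
·········
[4] ·········
·········
·········
·········
····^█···
····██···
·········
·········
[5] ·········
·········
·········
·········
···<·█···
····██···
·········
·········
[6] ·········
·········
·········
···^·····
···█·█···
····██···
·········
·········
[7] ·········
·········
·········
···█>····
···█·█···
····██···
·········
·········
[8] ·········
·········
·········
···██····
···█v█···
····██···
·········
·········
[9] ·········
·········
·········
···██····
···<██···
····██···
·········
·········
[10] ·········
·········
·········
···██····
····██···
···v██···
·········
·········
[11] ·········
·········
·········
···██····
····██···
··<███···
·········
·········
[12] ·········
·········
·········
···██····
··^·██···
··████···
·········
·········
[13] ·········
·········
·········
···██····
··█>██···
··████···
·········
·········
[14] ·········
·········
·········
···██····
··████···
··█v██···
·········
·········
[15] ·········
·········
·········
···██····
··████···
··█·>█···
·········
·········
[16] ·········
·········
·········
···██····
··██^█···
··█··█···
·········
·········
[17] ·········
·········
·········
···██····
··█<·█···
··█··█···
·········
·········
[18] ·········
·········
·········
···██····
··█··█···
··█v·█···
·········
·········
[19] ·········
·········
·········
···██····
··█··█···
··<█·█···
·········
·········
[20] ·········
·········
·········
···██····
··█··█···
···█·█···
··v······
·········
[21] ·········
·········
·········
···██····
··█··█···
···█·█···
·<█······
·········
[22] ·········
·········
·········
···██····
··█··█···
·^·█·█···
·██······
·········
[23] ·········
·········
·········
···██····
··█··█···
·█>█·█···
·██······
·········
[24] ·········
·········
·········
···██····
··█··█···
·███·█···
·█v······
·········
[25] ·········
·········
·········
···██····
··█··█···
·███·█···
·█·>·····
·········
[26] ·········
·········
·········
···██····
··█··█···
·███·█···
·█·█·····
···v·····
[27] ·········
·········
·········
···██····
··█··█···
·███·█···
·█·█·····
··<█·····
[28] ·········
·········
·········
···██····
··█··█···
·███·█···
·█^█·····
··██·····
[29] ·········
·········
·········
···██····
··█··█···
·███·█···
·██>·····
··██·····
[30] ·········
·········
·········
···██····
··█··█···
·██^·█···
·██······
··██·····
[31] ·········
·········
·········
···██····
··█··█···
·█<··█···
·██······
··██·····
[32] ·········
·········
·········
···██····
··█··█···
·█···█···
·█v······
··██·····

0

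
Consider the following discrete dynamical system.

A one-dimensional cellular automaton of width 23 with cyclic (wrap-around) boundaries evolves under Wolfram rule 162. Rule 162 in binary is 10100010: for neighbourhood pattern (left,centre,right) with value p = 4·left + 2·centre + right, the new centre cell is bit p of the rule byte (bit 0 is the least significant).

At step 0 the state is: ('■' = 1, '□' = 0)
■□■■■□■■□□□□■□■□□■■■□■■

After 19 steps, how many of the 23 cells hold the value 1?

step 0: ■□■■■□■■□□□□■□■□□■■■□■■
step 1: □■□■□■□□□□□■□■□□■□■□■□■
step 2: ■□■□■□□□□□■□■□□■□■□■□■□
step 3: □■□■□□□□□■□■□□■□■□■□■□■
step 4: ■□■□□□□□■□■□□■□■□■□■□■□
step 5: □■□□□□□■□■□□■□■□■□■□■□■
step 6: ■□□□□□■□■□□■□■□■□■□■□■□
step 7: □□□□□■□■□□■□■□■□■□■□■□■
step 8: □□□□■□■□□■□■□■□■□■□■□■□
step 9: □□□■□■□□■□■□■□■□■□■□■□□
step 10: □□■□■□□■□■□■□■□■□■□■□□□
step 11: □■□■□□■□■□■□■□■□■□■□□□□
step 12: ■□■□□■□■□■□■□■□■□■□□□□□
step 13: □■□□■□■□■□■□■□■□■□□□□□■
step 14: ■□□■□■□■□■□■□■□■□□□□□■□
step 15: □□■□■□■□■□■□■□■□□□□□■□■
step 16: □■□■□■□■□■□■□■□□□□□■□■□
step 17: ■□■□■□■□■□■□■□□□□□■□■□□
step 18: □■□■□■□■□■□■□□□□□■□■□□■
step 19: ■□■□■□■□■□■□□□□□■□■□□■□

9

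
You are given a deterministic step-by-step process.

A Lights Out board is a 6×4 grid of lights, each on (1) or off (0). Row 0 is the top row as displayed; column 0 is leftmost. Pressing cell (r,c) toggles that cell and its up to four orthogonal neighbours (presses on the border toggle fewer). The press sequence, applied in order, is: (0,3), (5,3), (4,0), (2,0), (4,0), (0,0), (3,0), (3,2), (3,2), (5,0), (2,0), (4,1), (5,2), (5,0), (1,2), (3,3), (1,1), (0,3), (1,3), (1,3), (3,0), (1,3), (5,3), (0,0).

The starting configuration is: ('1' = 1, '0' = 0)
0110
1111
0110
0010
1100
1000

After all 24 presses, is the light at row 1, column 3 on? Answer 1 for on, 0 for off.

1

gen 0: 0110
1111
0110
0010
1100
1000
gen 1: 0101
1110
0110
0010
1100
1000
gen 2: 0101
1110
0110
0010
1101
1011
gen 3: 0101
1110
0110
1010
0001
0011
gen 4: 0101
0110
1010
0010
0001
0011
gen 5: 0101
0110
1010
1010
1101
1011
gen 6: 1001
1110
1010
1010
1101
1011
gen 7: 1001
1110
0010
0110
0101
1011
gen 8: 1001
1110
0000
0001
0111
1011
gen 9: 1001
1110
0010
0110
0101
1011
gen 10: 1001
1110
0010
0110
1101
0111
gen 11: 1001
0110
1110
1110
1101
0111
gen 12: 1001
0110
1110
1010
0011
0011
gen 13: 1001
0110
1110
1010
0001
0100
gen 14: 1001
0110
1110
1010
1001
1000
gen 15: 1011
0001
1100
1010
1001
1000
gen 16: 1011
0001
1101
1001
1000
1000
gen 17: 1111
1111
1001
1001
1000
1000
gen 18: 1100
1110
1001
1001
1000
1000
gen 19: 1101
1101
1000
1001
1000
1000
gen 20: 1100
1110
1001
1001
1000
1000
gen 21: 1100
1110
0001
0101
0000
1000
gen 22: 1101
1101
0000
0101
0000
1000
gen 23: 1101
1101
0000
0101
0001
1011
gen 24: 0001
0101
0000
0101
0001
1011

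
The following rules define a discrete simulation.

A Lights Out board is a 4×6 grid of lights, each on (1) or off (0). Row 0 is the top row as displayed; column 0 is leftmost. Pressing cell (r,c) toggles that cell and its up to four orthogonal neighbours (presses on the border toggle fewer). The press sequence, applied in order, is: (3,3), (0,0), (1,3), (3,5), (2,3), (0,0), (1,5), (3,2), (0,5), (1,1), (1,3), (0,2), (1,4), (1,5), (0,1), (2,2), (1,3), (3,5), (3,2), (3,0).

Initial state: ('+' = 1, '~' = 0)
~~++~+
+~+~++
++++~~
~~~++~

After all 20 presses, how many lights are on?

14

[0] ~~++~+
+~+~++
++++~~
~~~++~
[1] ~~++~+
+~+~++
+++~~~
~~+~~~
[2] ++++~+
~~+~++
+++~~~
~~+~~~
[3] +++~~+
~~~+~+
++++~~
~~+~~~
[4] +++~~+
~~~+~+
++++~+
~~+~++
[5] +++~~+
~~~~~+
++~~++
~~++++
[6] ~~+~~+
+~~~~+
++~~++
~~++++
[7] ~~+~~~
+~~~+~
++~~+~
~~++++
[8] ~~+~~~
+~~~+~
+++~+~
~+~~++
[9] ~~+~++
+~~~++
+++~+~
~+~~++
[10] ~++~++
~++~++
+~+~+~
~+~~++
[11] ~+++++
~+~+~+
+~+++~
~+~~++
[12] ~~~~++
~+++~+
+~+++~
~+~~++
[13] ~~~~~+
~++~+~
+~++~~
~+~~++
[14] ~~~~~~
~++~~+
+~++~+
~+~~++
[15] +++~~~
~~+~~+
+~++~+
~+~~++
[16] +++~~~
~~~~~+
++~~~+
~++~++
[17] ++++~~
~~++++
++~+~+
~++~++
[18] ++++~~
~~++++
++~+~~
~++~~~
[19] ++++~~
~~++++
++++~~
~~~+~~
[20] ++++~~
~~++++
~+++~~
++~+~~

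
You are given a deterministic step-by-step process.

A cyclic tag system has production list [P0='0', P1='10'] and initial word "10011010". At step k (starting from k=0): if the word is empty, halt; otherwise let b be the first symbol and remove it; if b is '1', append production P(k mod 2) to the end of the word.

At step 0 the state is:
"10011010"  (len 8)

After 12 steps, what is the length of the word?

k=0  "10011010"  (len 8)
k=1  "00110100"  (len 8)
k=2  "0110100"  (len 7)
k=3  "110100"  (len 6)
k=4  "1010010"  (len 7)
k=5  "0100100"  (len 7)
k=6  "100100"  (len 6)
k=7  "001000"  (len 6)
k=8  "01000"  (len 5)
k=9  "1000"  (len 4)
k=10  "00010"  (len 5)
k=11  "0010"  (len 4)
k=12  "010"  (len 3)

3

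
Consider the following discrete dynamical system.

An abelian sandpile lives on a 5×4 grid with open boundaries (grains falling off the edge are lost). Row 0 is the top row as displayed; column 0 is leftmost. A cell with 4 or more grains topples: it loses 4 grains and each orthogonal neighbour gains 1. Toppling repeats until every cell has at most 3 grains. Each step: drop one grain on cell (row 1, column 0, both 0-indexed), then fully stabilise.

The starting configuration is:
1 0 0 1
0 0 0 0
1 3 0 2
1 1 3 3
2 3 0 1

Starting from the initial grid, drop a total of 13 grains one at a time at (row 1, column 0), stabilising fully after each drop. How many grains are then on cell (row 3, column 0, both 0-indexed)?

t=0: 1 0 0 1
0 0 0 0
1 3 0 2
1 1 3 3
2 3 0 1
t=1: 1 0 0 1
1 0 0 0
1 3 0 2
1 1 3 3
2 3 0 1
t=2: 1 0 0 1
2 0 0 0
1 3 0 2
1 1 3 3
2 3 0 1
t=3: 1 0 0 1
3 0 0 0
1 3 0 2
1 1 3 3
2 3 0 1
t=4: 2 0 0 1
0 1 0 0
2 3 0 2
1 1 3 3
2 3 0 1
t=5: 2 0 0 1
1 1 0 0
2 3 0 2
1 1 3 3
2 3 0 1
t=6: 2 0 0 1
2 1 0 0
2 3 0 2
1 1 3 3
2 3 0 1
t=7: 2 0 0 1
3 1 0 0
2 3 0 2
1 1 3 3
2 3 0 1
t=8: 3 0 0 1
0 2 0 0
3 3 0 2
1 1 3 3
2 3 0 1
t=9: 3 0 0 1
1 2 0 0
3 3 0 2
1 1 3 3
2 3 0 1
t=10: 3 0 0 1
2 2 0 0
3 3 0 2
1 1 3 3
2 3 0 1
t=11: 3 0 0 1
3 2 0 0
3 3 0 2
1 1 3 3
2 3 0 1
t=12: 0 2 0 1
3 0 1 0
1 1 1 2
2 2 3 3
2 3 0 1
t=13: 1 2 0 1
0 1 1 0
2 1 1 2
2 2 3 3
2 3 0 1

2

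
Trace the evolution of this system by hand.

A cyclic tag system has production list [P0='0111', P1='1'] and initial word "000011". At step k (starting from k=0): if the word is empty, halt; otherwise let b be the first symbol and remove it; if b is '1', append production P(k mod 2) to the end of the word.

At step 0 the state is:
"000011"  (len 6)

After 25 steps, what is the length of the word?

[0] "000011"  (len 6)
[1] "00011"  (len 5)
[2] "0011"  (len 4)
[3] "011"  (len 3)
[4] "11"  (len 2)
[5] "10111"  (len 5)
[6] "01111"  (len 5)
[7] "1111"  (len 4)
[8] "1111"  (len 4)
[9] "1110111"  (len 7)
[10] "1101111"  (len 7)
[11] "1011110111"  (len 10)
[12] "0111101111"  (len 10)
[13] "111101111"  (len 9)
[14] "111011111"  (len 9)
[15] "110111110111"  (len 12)
[16] "101111101111"  (len 12)
[17] "011111011110111"  (len 15)
[18] "11111011110111"  (len 14)
[19] "11110111101110111"  (len 17)
[20] "11101111011101111"  (len 17)
[21] "11011110111011110111"  (len 20)
[22] "10111101110111101111"  (len 20)
[23] "01111011101111011110111"  (len 23)
[24] "1111011101111011110111"  (len 22)
[25] "1110111011110111101110111"  (len 25)

25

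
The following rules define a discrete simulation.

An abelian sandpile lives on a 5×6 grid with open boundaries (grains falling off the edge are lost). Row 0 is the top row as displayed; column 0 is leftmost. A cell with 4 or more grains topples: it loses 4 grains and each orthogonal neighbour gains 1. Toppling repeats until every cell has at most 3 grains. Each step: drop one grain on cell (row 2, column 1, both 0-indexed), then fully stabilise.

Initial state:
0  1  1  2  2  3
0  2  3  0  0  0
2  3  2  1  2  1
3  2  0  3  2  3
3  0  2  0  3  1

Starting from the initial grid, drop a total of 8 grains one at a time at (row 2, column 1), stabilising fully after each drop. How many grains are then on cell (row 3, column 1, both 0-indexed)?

2

0) 0  1  1  2  2  3
0  2  3  0  0  0
2  3  2  1  2  1
3  2  0  3  2  3
3  0  2  0  3  1
1) 0  1  1  2  2  3
0  3  3  0  0  0
3  0  3  1  2  1
3  3  0  3  2  3
3  0  2  0  3  1
2) 0  1  1  2  2  3
0  3  3  0  0  0
3  1  3  1  2  1
3  3  0  3  2  3
3  0  2  0  3  1
3) 0  1  1  2  2  3
0  3  3  0  0  0
3  2  3  1  2  1
3  3  0  3  2  3
3  0  2  0  3  1
4) 0  1  1  2  2  3
0  3  3  0  0  0
3  3  3  1  2  1
3  3  0  3  2  3
3  0  2  0  3  1
5) 0  2  2  2  2  3
2  2  1  1  0  0
2  0  2  2  2  1
2  2  2  3  2  3
0  2  2  0  3  1
6) 0  2  2  2  2  3
2  2  1  1  0  0
2  1  2  2  2  1
2  2  2  3  2  3
0  2  2  0  3  1
7) 0  2  2  2  2  3
2  2  1  1  0  0
2  2  2  2  2  1
2  2  2  3  2  3
0  2  2  0  3  1
8) 0  2  2  2  2  3
2  2  1  1  0  0
2  3  2  2  2  1
2  2  2  3  2  3
0  2  2  0  3  1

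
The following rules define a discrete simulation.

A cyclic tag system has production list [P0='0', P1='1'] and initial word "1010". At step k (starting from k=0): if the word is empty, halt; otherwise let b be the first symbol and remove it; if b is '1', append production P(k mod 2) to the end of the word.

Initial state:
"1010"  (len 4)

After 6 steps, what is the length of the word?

0

t=0: "1010"  (len 4)
t=1: "0100"  (len 4)
t=2: "100"  (len 3)
t=3: "000"  (len 3)
t=4: "00"  (len 2)
t=5: "0"  (len 1)
t=6: (halted — word empty)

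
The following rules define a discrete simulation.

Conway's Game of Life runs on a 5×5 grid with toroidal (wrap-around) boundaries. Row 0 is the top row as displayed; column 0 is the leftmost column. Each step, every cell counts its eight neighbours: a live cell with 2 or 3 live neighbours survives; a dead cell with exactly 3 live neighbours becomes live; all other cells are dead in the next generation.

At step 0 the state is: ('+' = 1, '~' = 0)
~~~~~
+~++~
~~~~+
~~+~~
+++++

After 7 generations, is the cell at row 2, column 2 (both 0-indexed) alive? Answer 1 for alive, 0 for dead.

1

t=0: ~~~~~
+~++~
~~~~+
~~+~~
+++++
t=1: ~~~~~
~~~++
~++~+
~~+~~
+++++
t=2: ~+~~~
+~+++
+++~+
~~~~~
+++++
t=3: ~~~~~
~~~~~
~~+~~
~~~~~
+++++
t=4: +++++
~~~~~
~~~~~
+~~~+
+++++
t=5: ~~~~~
+++++
~~~~~
~~+~~
~~~~~
t=6: +++++
+++++
+~~~+
~~~~~
~~~~~
t=7: ~~~~~
~~~~~
~~+~~
~~~~~
+++++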